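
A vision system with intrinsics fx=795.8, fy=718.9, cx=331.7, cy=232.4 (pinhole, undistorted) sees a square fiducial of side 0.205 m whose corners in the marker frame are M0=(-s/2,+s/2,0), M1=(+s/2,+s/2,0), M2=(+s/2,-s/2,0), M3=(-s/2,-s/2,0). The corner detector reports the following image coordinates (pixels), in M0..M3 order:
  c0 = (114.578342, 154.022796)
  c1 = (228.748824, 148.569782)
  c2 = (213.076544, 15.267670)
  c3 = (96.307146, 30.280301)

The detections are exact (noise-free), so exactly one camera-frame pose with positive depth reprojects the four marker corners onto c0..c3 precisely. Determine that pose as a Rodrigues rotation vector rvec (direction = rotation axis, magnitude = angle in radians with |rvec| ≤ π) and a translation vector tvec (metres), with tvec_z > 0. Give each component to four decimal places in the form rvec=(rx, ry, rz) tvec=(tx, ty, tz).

rvec=(0.2041, 0.4196, -0.0414) tvec=(-0.2501, -0.2340, 1.1675)

Intrinsics K: fx=795.8, fy=718.9, cx=331.7, cy=232.4
Marker side s = 0.205 m; corners in marker frame (Z=0):
  M0 = (-0.1025, +0.1025, 0)
  M1 = (+0.1025, +0.1025, 0)
  M2 = (+0.1025, -0.1025, 0)
  M3 = (-0.1025, -0.1025, 0)
Detected image corners:
  c0 = (114.578342, 154.022796) px
  c1 = (228.748824, 148.569782) px
  c2 = (213.076544, 15.267670) px
  c3 = (96.307146, 30.280301) px
Planar DLT: solve 8×8 A·h = b for H (H[2,2]=1):
  H  [+506.05156 +109.32618 +161.24673]
  H  [-79.99289 +640.13464 +88.28070]
  H  [-0.35000 +0.16123 +1.00000]
B = K⁻¹H; ‖b₁‖=0.856558, ‖b₂‖=0.856558; λ = 2/(‖b₁‖+‖b₂‖) = 1.167464, sign → tz>0 ⇒ λ=+1.167464
r₁ = λ·B[:,0] = (+0.91271,+0.00219,-0.40861); r₂ = λ·B[:,1] = (+0.08193,+0.97870,+0.18823)
r₃ = r₁×r₂ = (+0.40032,-0.20528,+0.89309); SVD([r₁ r₂ r₃]) → R = UVᵀ:
  R  [+0.91271 +0.08193 +0.40032]
  R  [+0.00219 +0.97870 -0.20528]
  R  [-0.40861 +0.18823 +0.89309]
t = (-0.25006, -0.23404, +1.16746) m
tr R = 2.784496; θ = arccos((tr R − 1)/2) = 0.468497 rad = 26.843°
axis k = ((R−Rᵀ)₃₂, (R−Rᵀ)₁₃, (R−Rᵀ)₂₁) / (2 sinθ) = (+0.435742, +0.895730, -0.088296)
rvec = θ·k = (+0.204143, +0.419647, -0.041367)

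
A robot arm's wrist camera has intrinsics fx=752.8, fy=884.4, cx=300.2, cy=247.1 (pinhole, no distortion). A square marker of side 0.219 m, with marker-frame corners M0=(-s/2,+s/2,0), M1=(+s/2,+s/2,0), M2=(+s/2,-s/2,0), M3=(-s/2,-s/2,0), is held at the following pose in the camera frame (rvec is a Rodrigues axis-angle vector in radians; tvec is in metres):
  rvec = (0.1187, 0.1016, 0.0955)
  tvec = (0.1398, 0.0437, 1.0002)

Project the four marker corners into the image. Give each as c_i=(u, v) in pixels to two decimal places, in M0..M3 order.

c0=(316.09, 368.76) c1=(479.17, 390.79) c2=(499.12, 198.66) c3=(331.23, 180.06)

Intrinsics K: fx=752.8, fy=884.4, cx=300.2, cy=247.1
Marker side s = 0.219 m; corners in marker frame (Z=0):
  M0 = (-0.1095, +0.1095, 0)
  M1 = (+0.1095, +0.1095, 0)
  M2 = (+0.1095, -0.1095, 0)
  M3 = (-0.1095, -0.1095, 0)
rvec = (0.1187, 0.1016, 0.0955), |rvec| = θ = 0.18312 rad = 10.492°
Rodrigues: sinθ=0.18210, 1−cosθ=0.01672; R = I + sinθ·[k]× + (1−cosθ)·[k]×²:
    [+0.99031 -0.08895 +0.10669]
    [+0.10098 +0.98843 -0.11320]
    [-0.09538 +0.12288 +0.98783]
t = (0.1398, 0.0437, 1.0002) m
M0: Pc = R·M0+t = (+0.02162, +0.14088, +1.02410); u = 752.8·(+0.02162)/1.02410 + 300.2 = 316.0933, v = 884.4·(+0.14088)/1.02410 + 247.1 = 368.7584
M1: Pc = R·M1+t = (+0.23850, +0.16299, +1.00321); u = 752.8·(+0.23850)/1.00321 + 300.2 = 479.1667, v = 884.4·(+0.16299)/1.00321 + 247.1 = 390.7872
M2: Pc = R·M2+t = (+0.25798, -0.05348, +0.97630); u = 752.8·(+0.25798)/0.97630 + 300.2 = 499.1208, v = 884.4·(-0.05348)/0.97630 + 247.1 = 198.6583
M3: Pc = R·M3+t = (+0.04110, -0.07559, +0.99719); u = 752.8·(+0.04110)/0.99719 + 300.2 = 331.2288, v = 884.4·(-0.07559)/0.99719 + 247.1 = 180.0596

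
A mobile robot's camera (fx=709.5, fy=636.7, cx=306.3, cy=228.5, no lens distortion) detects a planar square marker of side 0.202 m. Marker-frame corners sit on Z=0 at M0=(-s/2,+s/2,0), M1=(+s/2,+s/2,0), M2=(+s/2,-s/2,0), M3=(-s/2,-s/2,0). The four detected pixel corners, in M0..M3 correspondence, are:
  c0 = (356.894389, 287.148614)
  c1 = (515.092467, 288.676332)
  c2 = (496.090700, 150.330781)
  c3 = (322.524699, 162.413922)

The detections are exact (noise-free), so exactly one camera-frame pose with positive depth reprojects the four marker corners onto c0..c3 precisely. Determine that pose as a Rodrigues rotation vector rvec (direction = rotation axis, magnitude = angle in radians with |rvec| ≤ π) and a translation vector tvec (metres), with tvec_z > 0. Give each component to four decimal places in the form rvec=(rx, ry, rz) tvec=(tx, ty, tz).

rvec=(0.5224, 0.4105, -0.1420) tvec=(0.1348, -0.0035, 0.8465)

Intrinsics K: fx=709.5, fy=636.7, cx=306.3, cy=228.5
Marker side s = 0.202 m; corners in marker frame (Z=0):
  M0 = (-0.1010, +0.1010, 0)
  M1 = (+0.1010, +0.1010, 0)
  M2 = (+0.1010, -0.1010, 0)
  M3 = (-0.1010, -0.1010, 0)
Detected image corners:
  c0 = (356.894389, 287.148614) px
  c1 = (515.092467, 288.676332) px
  c2 = (496.090700, 150.330781) px
  c3 = (322.524699, 162.413922) px
Planar DLT: solve 8×8 A·h = b for H (H[2,2]=1):
  H  [+611.74910 +361.19603 +419.26461]
  H  [-133.29768 +768.93568 +225.84413]
  H  [-0.49067 +0.53757 +1.00000]
B = K⁻¹H; ‖b₁‖=1.181298, ‖b₂‖=1.181298; λ = 2/(‖b₁‖+‖b₂‖) = 0.846527, sign → tz>0 ⇒ λ=+0.846527
r₁ = λ·B[:,0] = (+0.90922,-0.02816,-0.41537); r₂ = λ·B[:,1] = (+0.23450,+0.85903,+0.45507)
r₃ = r₁×r₂ = (+0.34400,-0.51116,+0.78764); SVD([r₁ r₂ r₃]) → R = UVᵀ:
  R  [+0.90922 +0.23450 +0.34400]
  R  [-0.02816 +0.85903 -0.51116]
  R  [-0.41537 +0.45507 +0.78764]
t = (+0.13478, -0.00353, +0.84653) m
tr R = 2.555888; θ = arccos((tr R − 1)/2) = 0.679409 rad = 38.927°
axis k = ((R−Rᵀ)₃₂, (R−Rᵀ)₁₃, (R−Rᵀ)₂₁) / (2 sinθ) = (+0.768876, +0.604272, -0.209009)
rvec = θ·k = (+0.522382, +0.410548, -0.142003)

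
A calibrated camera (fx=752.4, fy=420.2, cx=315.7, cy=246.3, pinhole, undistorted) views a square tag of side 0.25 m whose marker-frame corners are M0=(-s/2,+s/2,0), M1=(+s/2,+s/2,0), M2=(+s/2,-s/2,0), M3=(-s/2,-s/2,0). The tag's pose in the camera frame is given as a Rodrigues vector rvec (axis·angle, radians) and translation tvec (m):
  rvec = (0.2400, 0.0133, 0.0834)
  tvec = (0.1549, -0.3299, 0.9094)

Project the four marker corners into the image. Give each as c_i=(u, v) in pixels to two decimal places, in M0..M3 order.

Intrinsics K: fx=752.4, fy=420.2, cx=315.7, cy=246.3
Marker side s = 0.25 m; corners in marker frame (Z=0):
  M0 = (-0.1250, +0.1250, 0)
  M1 = (+0.1250, +0.1250, 0)
  M2 = (+0.1250, -0.1250, 0)
  M3 = (-0.1250, -0.1250, 0)
rvec = (0.2400, 0.0133, 0.0834), |rvec| = θ = 0.25443 rad = 14.578°
Rodrigues: sinθ=0.25169, 1−cosθ=0.03219; R = I + sinθ·[k]× + (1−cosθ)·[k]×²:
    [+0.99645 -0.08092 +0.02311]
    [+0.08409 +0.96790 -0.23687]
    [-0.00320 +0.23797 +0.97127]
t = (0.1549, -0.3299, 0.9094) m
M0: Pc = R·M0+t = (+0.02023, -0.21942, +0.93955); u = 752.4·(+0.02023)/0.93955 + 315.7 = 331.8996, v = 420.2·(-0.21942)/0.93955 + 246.3 = 148.1653
M1: Pc = R·M1+t = (+0.26934, -0.19840, +0.93875); u = 752.4·(+0.26934)/0.93875 + 315.7 = 531.5763, v = 420.2·(-0.19840)/0.93875 + 246.3 = 157.4917
M2: Pc = R·M2+t = (+0.28957, -0.44038, +0.87925); u = 752.4·(+0.28957)/0.87925 + 315.7 = 563.4935, v = 420.2·(-0.44038)/0.87925 + 246.3 = 35.8420
M3: Pc = R·M3+t = (+0.04046, -0.46140, +0.88005); u = 752.4·(+0.04046)/0.88005 + 315.7 = 350.2893, v = 420.2·(-0.46140)/0.88005 + 246.3 = 25.9958

c0=(331.90, 148.17) c1=(531.58, 157.49) c2=(563.49, 35.84) c3=(350.29, 26.00)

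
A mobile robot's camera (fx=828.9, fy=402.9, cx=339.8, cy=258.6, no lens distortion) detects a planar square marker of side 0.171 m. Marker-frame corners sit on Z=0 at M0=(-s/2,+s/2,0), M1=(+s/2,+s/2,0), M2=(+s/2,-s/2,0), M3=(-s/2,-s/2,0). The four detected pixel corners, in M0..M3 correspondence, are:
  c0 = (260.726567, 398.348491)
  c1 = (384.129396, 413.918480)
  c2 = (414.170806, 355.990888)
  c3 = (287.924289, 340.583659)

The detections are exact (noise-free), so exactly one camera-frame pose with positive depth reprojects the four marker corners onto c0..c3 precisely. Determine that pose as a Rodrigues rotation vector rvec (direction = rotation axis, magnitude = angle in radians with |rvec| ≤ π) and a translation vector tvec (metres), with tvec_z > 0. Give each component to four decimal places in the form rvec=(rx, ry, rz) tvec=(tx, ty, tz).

rvec=(0.1281, 0.0697, 0.2304) tvec=(-0.0046, 0.3254, 1.1027)

Intrinsics K: fx=828.9, fy=402.9, cx=339.8, cy=258.6
Marker side s = 0.171 m; corners in marker frame (Z=0):
  M0 = (-0.0855, +0.0855, 0)
  M1 = (+0.0855, +0.0855, 0)
  M2 = (+0.0855, -0.0855, 0)
  M3 = (-0.0855, -0.0855, 0)
Detected image corners:
  c0 = (260.726567, 398.348491) px
  c1 = (384.129396, 413.918480) px
  c2 = (414.170806, 355.990888) px
  c3 = (287.924289, 340.583659) px
Planar DLT: solve 8×8 A·h = b for H (H[2,2]=1):
  H  [+713.34465 -126.26080 +336.32647]
  H  [+72.05649 +384.28635 +377.47947]
  H  [-0.04911 +0.12196 +1.00000]
B = K⁻¹H; ‖b₁‖=0.906830, ‖b₂‖=0.906830; λ = 2/(‖b₁‖+‖b₂‖) = 1.102742, sign → tz>0 ⇒ λ=+1.102742
r₁ = λ·B[:,0] = (+0.97121,+0.23198,-0.05416); r₂ = λ·B[:,1] = (-0.22311,+0.96547,+0.13450)
r₃ = r₁×r₂ = (+0.08349,-0.11854,+0.98943); SVD([r₁ r₂ r₃]) → R = UVᵀ:
  R  [+0.97121 -0.22311 +0.08349]
  R  [+0.23198 +0.96547 -0.11854]
  R  [-0.05416 +0.13450 +0.98943]
t = (-0.00462, +0.32537, +1.10274) m
tr R = 2.926116; θ = arccos((tr R − 1)/2) = 0.272661 rad = 15.622°
axis k = ((R−Rᵀ)₃₂, (R−Rᵀ)₁₃, (R−Rᵀ)₂₁) / (2 sinθ) = (+0.469814, +0.255563, +0.844963)
rvec = θ·k = (+0.128100, +0.069682, +0.230388)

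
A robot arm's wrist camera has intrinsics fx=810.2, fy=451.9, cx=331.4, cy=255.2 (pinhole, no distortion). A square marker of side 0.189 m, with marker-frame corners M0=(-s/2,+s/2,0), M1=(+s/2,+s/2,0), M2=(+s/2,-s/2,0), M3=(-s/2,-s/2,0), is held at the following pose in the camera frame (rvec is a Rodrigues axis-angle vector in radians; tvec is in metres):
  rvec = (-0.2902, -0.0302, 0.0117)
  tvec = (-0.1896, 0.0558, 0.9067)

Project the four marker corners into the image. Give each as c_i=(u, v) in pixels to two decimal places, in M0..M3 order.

c0=(68.36, 329.83) c1=(243.40, 330.92) c2=(249.66, 239.16) c3=(84.82, 237.61)

Intrinsics K: fx=810.2, fy=451.9, cx=331.4, cy=255.2
Marker side s = 0.189 m; corners in marker frame (Z=0):
  M0 = (-0.0945, +0.0945, 0)
  M1 = (+0.0945, +0.0945, 0)
  M2 = (+0.0945, -0.0945, 0)
  M3 = (-0.0945, -0.0945, 0)
rvec = (-0.2902, -0.0302, 0.0117), |rvec| = θ = 0.29200 rad = 16.730°
Rodrigues: sinθ=0.28787, 1−cosθ=0.04233; R = I + sinθ·[k]× + (1−cosθ)·[k]×²:
    [+0.99948 -0.00718 -0.03146]
    [+0.01589 +0.95812 +0.28592]
    [+0.02809 -0.28627 +0.95774]
t = (-0.1896, 0.0558, 0.9067) m
M0: Pc = R·M0+t = (-0.28473, +0.14484, +0.87699); u = 810.2·(-0.28473)/0.87699 + 331.4 = 68.3559, v = 451.9·(+0.14484)/0.87699 + 255.2 = 329.8343
M1: Pc = R·M1+t = (-0.09583, +0.14784, +0.88230); u = 810.2·(-0.09583)/0.88230 + 331.4 = 243.4030, v = 451.9·(+0.14784)/0.88230 + 255.2 = 330.9231
M2: Pc = R·M2+t = (-0.09447, -0.03324, +0.93641); u = 810.2·(-0.09447)/0.93641 + 331.4 = 249.6621, v = 451.9·(-0.03324)/0.93641 + 255.2 = 239.1581
M3: Pc = R·M3+t = (-0.28337, -0.03624, +0.93110); u = 810.2·(-0.28337)/0.93110 + 331.4 = 84.8224, v = 451.9·(-0.03624)/0.93110 + 255.2 = 237.6094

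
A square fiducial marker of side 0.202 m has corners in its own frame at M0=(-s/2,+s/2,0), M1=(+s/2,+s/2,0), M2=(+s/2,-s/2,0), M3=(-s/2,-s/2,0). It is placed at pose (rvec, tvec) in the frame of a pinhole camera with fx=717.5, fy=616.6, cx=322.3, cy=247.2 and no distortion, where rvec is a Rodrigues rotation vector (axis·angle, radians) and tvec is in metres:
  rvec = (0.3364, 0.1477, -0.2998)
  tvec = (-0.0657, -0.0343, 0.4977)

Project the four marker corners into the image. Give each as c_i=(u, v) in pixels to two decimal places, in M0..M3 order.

c0=(152.56, 341.03) c1=(408.85, 283.48) c2=(319.33, 38.00) c3=(38.00, 122.32)

Intrinsics K: fx=717.5, fy=616.6, cx=322.3, cy=247.2
Marker side s = 0.202 m; corners in marker frame (Z=0):
  M0 = (-0.1010, +0.1010, 0)
  M1 = (+0.1010, +0.1010, 0)
  M2 = (+0.1010, -0.1010, 0)
  M3 = (-0.1010, -0.1010, 0)
rvec = (0.3364, 0.1477, -0.2998), |rvec| = θ = 0.47419 rad = 27.169°
Rodrigues: sinθ=0.45662, 1−cosθ=0.11034; R = I + sinθ·[k]× + (1−cosθ)·[k]×²:
    [+0.94519 +0.31307 +0.09274]
    [-0.26431 +0.90037 -0.34566]
    [-0.19172 +0.30221 +0.93377]
t = (-0.0657, -0.0343, 0.4977) m
M0: Pc = R·M0+t = (-0.12954, +0.08333, +0.54759); u = 717.5·(-0.12954)/0.54759 + 322.3 = 152.5588, v = 616.6·(+0.08333)/0.54759 + 247.2 = 341.0348
M1: Pc = R·M1+t = (+0.06138, +0.02994, +0.50886); u = 717.5·(+0.06138)/0.50886 + 322.3 = 408.8531, v = 616.6·(+0.02994)/0.50886 + 247.2 = 283.4813
M2: Pc = R·M2+t = (-0.00186, -0.15193, +0.44781); u = 717.5·(-0.00186)/0.44781 + 322.3 = 319.3264, v = 616.6·(-0.15193)/0.44781 + 247.2 = 38.0030
M3: Pc = R·M3+t = (-0.19278, -0.09854, +0.48654); u = 717.5·(-0.19278)/0.48654 + 322.3 = 38.0012, v = 616.6·(-0.09854)/0.48654 + 247.2 = 122.3166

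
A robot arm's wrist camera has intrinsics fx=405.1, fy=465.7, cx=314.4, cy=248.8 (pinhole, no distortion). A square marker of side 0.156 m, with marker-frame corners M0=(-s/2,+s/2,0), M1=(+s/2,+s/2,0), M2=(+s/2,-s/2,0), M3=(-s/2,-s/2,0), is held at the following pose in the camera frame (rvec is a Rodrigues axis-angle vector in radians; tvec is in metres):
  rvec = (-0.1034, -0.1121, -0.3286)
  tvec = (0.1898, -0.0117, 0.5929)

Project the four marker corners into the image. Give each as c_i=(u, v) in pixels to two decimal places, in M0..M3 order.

c0=(414.15, 318.55) c1=(510.51, 277.77) c2=(472.41, 164.91) c3=(376.89, 201.01)

Intrinsics K: fx=405.1, fy=465.7, cx=314.4, cy=248.8
Marker side s = 0.156 m; corners in marker frame (Z=0):
  M0 = (-0.0780, +0.0780, 0)
  M1 = (+0.0780, +0.0780, 0)
  M2 = (+0.0780, -0.0780, 0)
  M3 = (-0.0780, -0.0780, 0)
rvec = (-0.1034, -0.1121, -0.3286), |rvec| = θ = 0.36226 rad = 20.756°
Rodrigues: sinθ=0.35439, 1−cosθ=0.06490; R = I + sinθ·[k]× + (1−cosθ)·[k]×²:
    [+0.94038 +0.32719 -0.09286]
    [-0.31573 +0.94131 +0.11937]
    [+0.12647 -0.08294 +0.98850]
t = (0.1898, -0.0117, 0.5929) m
M0: Pc = R·M0+t = (+0.14197, +0.08635, +0.57657); u = 405.1·(+0.14197)/0.57657 + 314.4 = 414.1499, v = 465.7·(+0.08635)/0.57657 + 248.8 = 318.5452
M1: Pc = R·M1+t = (+0.28867, +0.03710, +0.59630); u = 405.1·(+0.28867)/0.59630 + 314.4 = 510.5118, v = 465.7·(+0.03710)/0.59630 + 248.8 = 277.7712
M2: Pc = R·M2+t = (+0.23763, -0.10975, +0.60923); u = 405.1·(+0.23763)/0.60923 + 314.4 = 472.4076, v = 465.7·(-0.10975)/0.60923 + 248.8 = 164.9075
M3: Pc = R·M3+t = (+0.09093, -0.06050, +0.58950); u = 405.1·(+0.09093)/0.58950 + 314.4 = 376.8853, v = 465.7·(-0.06050)/0.58950 + 248.8 = 201.0094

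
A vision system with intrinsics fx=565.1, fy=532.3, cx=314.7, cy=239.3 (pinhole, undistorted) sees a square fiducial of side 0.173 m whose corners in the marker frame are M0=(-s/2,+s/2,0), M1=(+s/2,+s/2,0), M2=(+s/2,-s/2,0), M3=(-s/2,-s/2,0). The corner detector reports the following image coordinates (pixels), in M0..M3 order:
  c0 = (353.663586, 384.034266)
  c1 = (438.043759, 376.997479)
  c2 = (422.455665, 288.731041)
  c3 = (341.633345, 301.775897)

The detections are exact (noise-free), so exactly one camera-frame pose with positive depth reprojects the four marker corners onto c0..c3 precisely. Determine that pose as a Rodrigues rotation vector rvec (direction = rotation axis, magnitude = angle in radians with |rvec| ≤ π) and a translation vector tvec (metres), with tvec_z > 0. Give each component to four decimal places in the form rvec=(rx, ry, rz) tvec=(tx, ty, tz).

rvec=(-0.1582, 0.5066, -0.1760) tvec=(0.1402, 0.2010, 1.0907)

Intrinsics K: fx=565.1, fy=532.3, cx=314.7, cy=239.3
Marker side s = 0.173 m; corners in marker frame (Z=0):
  M0 = (-0.0865, +0.0865, 0)
  M1 = (+0.0865, +0.0865, 0)
  M2 = (+0.0865, -0.0865, 0)
  M3 = (-0.0865, -0.0865, 0)
Detected image corners:
  c0 = (353.663586, 384.034266) px
  c1 = (438.043759, 376.997479) px
  c2 = (422.455665, 288.731041) px
  c3 = (341.633345, 301.775897) px
Planar DLT: solve 8×8 A·h = b for H (H[2,2]=1):
  H  [+310.75588 +10.44605 +387.31338]
  H  [-202.98999 +432.26644 +337.41649]
  H  [-0.42821 -0.17739 +1.00000]
B = K⁻¹H; ‖b₁‖=0.916821, ‖b₂‖=0.916821; λ = 2/(‖b₁‖+‖b₂‖) = 1.090726, sign → tz>0 ⇒ λ=+1.090726
r₁ = λ·B[:,0] = (+0.85990,-0.20597,-0.46705); r₂ = λ·B[:,1] = (+0.12791,+0.97273,-0.19348)
r₃ = r₁×r₂ = (+0.49417,+0.10663,+0.86280); SVD([r₁ r₂ r₃]) → R = UVᵀ:
  R  [+0.85990 +0.12791 +0.49417]
  R  [-0.20597 +0.97273 +0.10663]
  R  [-0.46705 -0.19348 +0.86280]
t = (+0.14015, +0.20105, +1.09073) m
tr R = 2.695434; θ = arccos((tr R − 1)/2) = 0.559130 rad = 32.036°
axis k = ((R−Rᵀ)₃₂, (R−Rᵀ)₁₃, (R−Rᵀ)₂₁) / (2 sinθ) = (-0.282888, +0.906049, -0.314720)
rvec = θ·k = (-0.158171, +0.506599, -0.175969)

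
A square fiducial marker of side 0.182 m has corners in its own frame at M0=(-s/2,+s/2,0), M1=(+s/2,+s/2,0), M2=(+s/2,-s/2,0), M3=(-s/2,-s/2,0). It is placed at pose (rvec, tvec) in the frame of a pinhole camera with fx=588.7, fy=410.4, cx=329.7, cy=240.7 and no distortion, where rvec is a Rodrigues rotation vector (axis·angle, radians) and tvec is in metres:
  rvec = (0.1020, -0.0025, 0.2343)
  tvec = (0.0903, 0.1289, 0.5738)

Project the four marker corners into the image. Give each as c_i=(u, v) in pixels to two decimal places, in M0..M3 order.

c0=(310.15, 378.90) c1=(488.61, 407.89) c2=(537.65, 285.61) c3=(353.62, 255.11)

Intrinsics K: fx=588.7, fy=410.4, cx=329.7, cy=240.7
Marker side s = 0.182 m; corners in marker frame (Z=0):
  M0 = (-0.0910, +0.0910, 0)
  M1 = (+0.0910, +0.0910, 0)
  M2 = (+0.0910, -0.0910, 0)
  M3 = (-0.0910, -0.0910, 0)
rvec = (0.1020, -0.0025, 0.2343), |rvec| = θ = 0.25555 rad = 14.642°
Rodrigues: sinθ=0.25278, 1−cosθ=0.03248; R = I + sinθ·[k]× + (1−cosθ)·[k]×²:
    [+0.97270 -0.23188 +0.00941]
    [+0.23163 +0.96753 -0.10118]
    [+0.01436 +0.10060 +0.99482]
t = (0.0903, 0.1289, 0.5738) m
M0: Pc = R·M0+t = (-0.01932, +0.19587, +0.58165); u = 588.7·(-0.01932)/0.58165 + 329.7 = 310.1488, v = 410.4·(+0.19587)/0.58165 + 240.7 = 378.8997
M1: Pc = R·M1+t = (+0.15771, +0.23802, +0.58426); u = 588.7·(+0.15771)/0.58426 + 329.7 = 488.6121, v = 410.4·(+0.23802)/0.58426 + 240.7 = 407.8937
M2: Pc = R·M2+t = (+0.19992, +0.06193, +0.56595); u = 588.7·(+0.19992)/0.56595 + 329.7 = 537.6526, v = 410.4·(+0.06193)/0.56595 + 240.7 = 285.6111
M3: Pc = R·M3+t = (+0.02289, +0.01978, +0.56334); u = 588.7·(+0.02289)/0.56334 + 329.7 = 353.6164, v = 410.4·(+0.01978)/0.56334 + 240.7 = 255.1075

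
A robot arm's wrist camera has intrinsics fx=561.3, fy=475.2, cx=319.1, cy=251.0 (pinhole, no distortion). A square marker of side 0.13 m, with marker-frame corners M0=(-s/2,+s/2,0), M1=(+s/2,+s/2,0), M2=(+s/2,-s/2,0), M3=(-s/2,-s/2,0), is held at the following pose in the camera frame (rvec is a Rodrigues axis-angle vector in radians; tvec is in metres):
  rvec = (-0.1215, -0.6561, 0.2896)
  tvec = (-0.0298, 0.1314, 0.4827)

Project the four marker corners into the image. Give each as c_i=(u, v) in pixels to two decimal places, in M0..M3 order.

Intrinsics K: fx=561.3, fy=475.2, cx=319.1, cy=251.0
Marker side s = 0.13 m; corners in marker frame (Z=0):
  M0 = (-0.0650, +0.0650, 0)
  M1 = (+0.0650, +0.0650, 0)
  M2 = (+0.0650, -0.0650, 0)
  M3 = (-0.0650, -0.0650, 0)
rvec = (-0.1215, -0.6561, 0.2896), |rvec| = θ = 0.72739 rad = 41.676°
Rodrigues: sinθ=0.66492, 1−cosθ=0.25309; R = I + sinθ·[k]× + (1−cosθ)·[k]×²:
    [+0.75397 -0.22660 -0.61659]
    [+0.30286 +0.95282 +0.02018]
    [+0.58292 -0.20195 +0.78703]
t = (-0.0298, 0.1314, 0.4827) m
M0: Pc = R·M0+t = (-0.09354, +0.17365, +0.43168); u = 561.3·(-0.09354)/0.43168 + 319.1 = 197.4775, v = 475.2·(+0.17365)/0.43168 + 251.0 = 442.1524
M1: Pc = R·M1+t = (+0.00448, +0.21302, +0.50746); u = 561.3·(+0.00448)/0.50746 + 319.1 = 324.0546, v = 475.2·(+0.21302)/0.50746 + 251.0 = 450.4762
M2: Pc = R·M2+t = (+0.03394, +0.08915, +0.53372); u = 561.3·(+0.03394)/0.53372 + 319.1 = 354.7910, v = 475.2·(+0.08915)/0.53372 + 251.0 = 330.3778
M3: Pc = R·M3+t = (-0.06408, +0.04978, +0.45794); u = 561.3·(-0.06408)/0.45794 + 319.1 = 240.5570, v = 475.2·(+0.04978)/0.45794 + 251.0 = 302.6573

c0=(197.48, 442.15) c1=(324.05, 450.48) c2=(354.79, 330.38) c3=(240.56, 302.66)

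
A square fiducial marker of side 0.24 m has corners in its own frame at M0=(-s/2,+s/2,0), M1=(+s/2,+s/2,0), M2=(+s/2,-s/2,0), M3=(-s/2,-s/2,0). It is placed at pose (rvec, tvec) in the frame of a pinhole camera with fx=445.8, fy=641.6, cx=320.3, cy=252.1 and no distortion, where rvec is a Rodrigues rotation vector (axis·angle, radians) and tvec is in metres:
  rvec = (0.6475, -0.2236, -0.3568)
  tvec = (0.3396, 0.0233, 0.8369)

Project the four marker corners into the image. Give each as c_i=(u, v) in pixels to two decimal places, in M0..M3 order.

c0=(449.07, 365.41) c1=(552.16, 297.41) c2=(561.91, 158.79) c3=(438.59, 236.25)

Intrinsics K: fx=445.8, fy=641.6, cx=320.3, cy=252.1
Marker side s = 0.24 m; corners in marker frame (Z=0):
  M0 = (-0.1200, +0.1200, 0)
  M1 = (+0.1200, +0.1200, 0)
  M2 = (+0.1200, -0.1200, 0)
  M3 = (-0.1200, -0.1200, 0)
rvec = (0.6475, -0.2236, -0.3568), |rvec| = θ = 0.77237 rad = 44.254°
Rodrigues: sinθ=0.69784, 1−cosθ=0.28374; R = I + sinθ·[k]× + (1−cosθ)·[k]×²:
    [+0.91567 +0.25351 -0.31191]
    [-0.39123 +0.74004 -0.54707]
    [+0.09214 +0.62296 +0.77681]
t = (0.3396, 0.0233, 0.8369) m
M0: Pc = R·M0+t = (+0.26014, +0.15905, +0.90060); u = 445.8·(+0.26014)/0.90060 + 320.3 = 449.0705, v = 641.6·(+0.15905)/0.90060 + 252.1 = 365.4111
M1: Pc = R·M1+t = (+0.47990, +0.06516, +0.92271); u = 445.8·(+0.47990)/0.92271 + 320.3 = 552.1599, v = 641.6·(+0.06516)/0.92271 + 252.1 = 297.4063
M2: Pc = R·M2+t = (+0.41906, -0.11245, +0.77320); u = 445.8·(+0.41906)/0.77320 + 320.3 = 561.9147, v = 641.6·(-0.11245)/0.77320 + 252.1 = 158.7876
M3: Pc = R·M3+t = (+0.19930, -0.01856, +0.75109); u = 445.8·(+0.19930)/0.75109 + 320.3 = 438.5918, v = 641.6·(-0.01856)/0.75109 + 252.1 = 236.2483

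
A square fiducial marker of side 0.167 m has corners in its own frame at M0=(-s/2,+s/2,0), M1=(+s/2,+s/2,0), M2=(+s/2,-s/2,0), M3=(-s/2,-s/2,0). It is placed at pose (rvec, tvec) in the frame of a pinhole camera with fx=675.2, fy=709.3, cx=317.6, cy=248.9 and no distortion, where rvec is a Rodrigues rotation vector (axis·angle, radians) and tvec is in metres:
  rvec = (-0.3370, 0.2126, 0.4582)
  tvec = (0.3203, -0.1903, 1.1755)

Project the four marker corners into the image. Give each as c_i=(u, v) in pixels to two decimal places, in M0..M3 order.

Intrinsics K: fx=675.2, fy=709.3, cx=317.6, cy=248.9
Marker side s = 0.167 m; corners in marker frame (Z=0):
  M0 = (-0.0835, +0.0835, 0)
  M1 = (+0.0835, +0.0835, 0)
  M2 = (+0.0835, -0.0835, 0)
  M3 = (-0.0835, -0.0835, 0)
rvec = (-0.3370, 0.2126, 0.4582), |rvec| = θ = 0.60722 rad = 34.791°
Rodrigues: sinθ=0.57059, 1−cosθ=0.17876; R = I + sinθ·[k]× + (1−cosθ)·[k]×²:
    [+0.87630 -0.46529 +0.12491]
    [+0.39582 +0.84315 +0.36390]
    [-0.27464 -0.26944 +0.92303]
t = (0.3203, -0.1903, 1.1755) m
M0: Pc = R·M0+t = (+0.20828, -0.15295, +1.17593); u = 675.2·(+0.20828)/1.17593 + 317.6 = 437.1889, v = 709.3·(-0.15295)/1.17593 + 248.9 = 156.6448
M1: Pc = R·M1+t = (+0.35462, -0.08685, +1.13007); u = 675.2·(+0.35462)/1.13007 + 317.6 = 529.4797, v = 709.3·(-0.08685)/1.13007 + 248.9 = 194.3903
M2: Pc = R·M2+t = (+0.43232, -0.22765, +1.17507); u = 675.2·(+0.43232)/1.17507 + 317.6 = 566.0153, v = 709.3·(-0.22765)/1.17507 + 248.9 = 111.4834
M3: Pc = R·M3+t = (+0.28598, -0.29375, +1.22093); u = 675.2·(+0.28598)/1.22093 + 317.6 = 475.7534, v = 709.3·(-0.29375)/1.22093 + 248.9 = 78.2434

c0=(437.19, 156.64) c1=(529.48, 194.39) c2=(566.02, 111.48) c3=(475.75, 78.24)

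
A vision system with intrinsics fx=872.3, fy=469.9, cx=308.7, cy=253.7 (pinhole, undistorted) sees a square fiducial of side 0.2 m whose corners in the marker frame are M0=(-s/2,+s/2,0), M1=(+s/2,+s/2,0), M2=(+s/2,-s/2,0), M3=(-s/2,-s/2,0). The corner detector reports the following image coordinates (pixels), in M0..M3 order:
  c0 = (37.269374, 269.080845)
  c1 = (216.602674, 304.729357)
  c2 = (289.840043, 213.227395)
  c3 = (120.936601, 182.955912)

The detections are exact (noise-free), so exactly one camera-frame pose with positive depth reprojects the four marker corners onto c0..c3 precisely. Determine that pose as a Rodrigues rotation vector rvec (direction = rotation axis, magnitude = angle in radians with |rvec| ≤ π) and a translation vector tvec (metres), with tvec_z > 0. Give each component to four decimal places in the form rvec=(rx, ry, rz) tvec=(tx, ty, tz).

rvec=(-0.3731, 0.0891, 0.3549) tvec=(-0.1491, -0.0255, 0.9129)

Intrinsics K: fx=872.3, fy=469.9, cx=308.7, cy=253.7
Marker side s = 0.2 m; corners in marker frame (Z=0):
  M0 = (-0.1000, +0.1000, 0)
  M1 = (+0.1000, +0.1000, 0)
  M2 = (+0.1000, -0.1000, 0)
  M3 = (-0.1000, -0.1000, 0)
Detected image corners:
  c0 = (37.269374, 269.080845) px
  c1 = (216.602674, 304.729357) px
  c2 = (289.840043, 213.227395) px
  c3 = (120.936601, 182.955912) px
Planar DLT: solve 8×8 A·h = b for H (H[2,2]=1):
  H  [+842.34739 -454.74312 +166.19826]
  H  [+124.49890 +353.28497 +240.56953]
  H  [-0.16412 -0.37345 +1.00000]
B = K⁻¹H; ‖b₁‖=1.095440, ‖b₂‖=1.095440; λ = 2/(‖b₁‖+‖b₂‖) = 0.912875, sign → tz>0 ⇒ λ=+0.912875
r₁ = λ·B[:,0] = (+0.93455,+0.32275,-0.14982); r₂ = λ·B[:,1] = (-0.35525,+0.87039,-0.34092)
r₃ = r₁×r₂ = (+0.02037,+0.37183,+0.92808); SVD([r₁ r₂ r₃]) → R = UVᵀ:
  R  [+0.93455 -0.35525 +0.02037]
  R  [+0.32275 +0.87039 +0.37183]
  R  [-0.14982 -0.34092 +0.92808]
t = (-0.14913, -0.02551, +0.91288) m
tr R = 2.733017; θ = arccos((tr R − 1)/2) = 0.522632 rad = 29.945°
axis k = ((R−Rᵀ)₃₂, (R−Rᵀ)₁₃, (R−Rᵀ)₂₁) / (2 sinθ) = (-0.713938, +0.170479, +0.679139)
rvec = θ·k = (-0.373127, +0.089098, +0.354940)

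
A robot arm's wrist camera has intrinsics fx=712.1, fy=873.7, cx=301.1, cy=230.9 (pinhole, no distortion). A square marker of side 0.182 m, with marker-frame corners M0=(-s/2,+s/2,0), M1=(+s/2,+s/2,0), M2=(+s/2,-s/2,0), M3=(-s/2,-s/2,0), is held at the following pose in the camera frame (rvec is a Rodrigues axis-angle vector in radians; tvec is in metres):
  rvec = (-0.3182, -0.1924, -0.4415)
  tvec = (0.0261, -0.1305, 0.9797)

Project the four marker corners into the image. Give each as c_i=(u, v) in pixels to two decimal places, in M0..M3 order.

c0=(290.46, 214.67) c1=(408.42, 152.46) c2=(347.00, 23.42) c3=(231.87, 76.64)

Intrinsics K: fx=712.1, fy=873.7, cx=301.1, cy=230.9
Marker side s = 0.182 m; corners in marker frame (Z=0):
  M0 = (-0.0910, +0.0910, 0)
  M1 = (+0.0910, +0.0910, 0)
  M2 = (+0.0910, -0.0910, 0)
  M3 = (-0.0910, -0.0910, 0)
rvec = (-0.3182, -0.1924, -0.4415), |rvec| = θ = 0.57723 rad = 33.073°
Rodrigues: sinθ=0.54570, 1−cosθ=0.16202; R = I + sinθ·[k]× + (1−cosθ)·[k]×²:
    [+0.88721 +0.44716 -0.11358]
    [-0.38762 +0.85598 +0.34213]
    [+0.25021 -0.25952 +0.93276]
t = (0.0261, -0.1305, 0.9797) m
M0: Pc = R·M0+t = (-0.01395, -0.01733, +0.93332); u = 712.1·(-0.01395)/0.93332 + 301.1 = 290.4602, v = 873.7·(-0.01733)/0.93332 + 230.9 = 214.6745
M1: Pc = R·M1+t = (+0.14753, -0.08788, +0.97885); u = 712.1·(+0.14753)/0.97885 + 301.1 = 408.4242, v = 873.7·(-0.08788)/0.97885 + 230.9 = 152.4613
M2: Pc = R·M2+t = (+0.06615, -0.24367, +1.02608); u = 712.1·(+0.06615)/1.02608 + 301.1 = 347.0045, v = 873.7·(-0.24367)/1.02608 + 230.9 = 23.4199
M3: Pc = R·M3+t = (-0.09533, -0.17312, +0.98055); u = 712.1·(-0.09533)/0.98055 + 301.1 = 231.8703, v = 873.7·(-0.17312)/0.98055 + 230.9 = 76.6435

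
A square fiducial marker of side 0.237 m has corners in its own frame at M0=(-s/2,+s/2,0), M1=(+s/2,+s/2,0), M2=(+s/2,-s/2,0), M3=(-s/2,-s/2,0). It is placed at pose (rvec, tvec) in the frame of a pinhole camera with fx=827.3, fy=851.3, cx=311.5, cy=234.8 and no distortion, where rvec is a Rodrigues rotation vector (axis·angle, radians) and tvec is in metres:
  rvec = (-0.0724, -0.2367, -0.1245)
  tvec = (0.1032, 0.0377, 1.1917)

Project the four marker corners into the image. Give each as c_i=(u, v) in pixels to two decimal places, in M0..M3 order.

c0=(314.71, 358.83) c1=(470.43, 334.04) c2=(447.68, 170.16) c3=(292.65, 186.77)

Intrinsics K: fx=827.3, fy=851.3, cx=311.5, cy=234.8
Marker side s = 0.237 m; corners in marker frame (Z=0):
  M0 = (-0.1185, +0.1185, 0)
  M1 = (+0.1185, +0.1185, 0)
  M2 = (+0.1185, -0.1185, 0)
  M3 = (-0.1185, -0.1185, 0)
rvec = (-0.0724, -0.2367, -0.1245), |rvec| = θ = 0.27707 rad = 15.875°
Rodrigues: sinθ=0.27354, 1−cosθ=0.03814; R = I + sinθ·[k]× + (1−cosθ)·[k]×²:
    [+0.96446 +0.13143 -0.22920]
    [-0.11440 +0.98970 +0.08612]
    [+0.23816 -0.05684 +0.96956]
t = (0.1032, 0.0377, 1.1917) m
M0: Pc = R·M0+t = (+0.00449, +0.16854, +1.15674); u = 827.3·(+0.00449)/1.15674 + 311.5 = 314.7077, v = 851.3·(+0.16854)/1.15674 + 234.8 = 358.8328
M1: Pc = R·M1+t = (+0.23306, +0.14142, +1.21319); u = 827.3·(+0.23306)/1.21319 + 311.5 = 470.4311, v = 851.3·(+0.14142)/1.21319 + 234.8 = 334.0370
M2: Pc = R·M2+t = (+0.20191, -0.09314, +1.22666); u = 827.3·(+0.20191)/1.22666 + 311.5 = 447.6784, v = 851.3·(-0.09314)/1.22666 + 234.8 = 170.1642
M3: Pc = R·M3+t = (-0.02666, -0.06602, +1.17021); u = 827.3·(-0.02666)/1.17021 + 311.5 = 292.6501, v = 851.3·(-0.06602)/1.17021 + 234.8 = 186.7703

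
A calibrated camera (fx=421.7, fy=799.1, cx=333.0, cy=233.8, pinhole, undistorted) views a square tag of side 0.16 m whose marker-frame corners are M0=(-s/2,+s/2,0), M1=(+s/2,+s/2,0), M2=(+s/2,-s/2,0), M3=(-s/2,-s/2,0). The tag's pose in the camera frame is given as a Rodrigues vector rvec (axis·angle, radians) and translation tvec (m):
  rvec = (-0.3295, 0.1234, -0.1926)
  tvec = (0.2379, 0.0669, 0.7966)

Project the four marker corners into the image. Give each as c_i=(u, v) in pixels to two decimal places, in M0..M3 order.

Intrinsics K: fx=421.7, fy=799.1, cx=333.0, cy=233.8
Marker side s = 0.16 m; corners in marker frame (Z=0):
  M0 = (-0.0800, +0.0800, 0)
  M1 = (+0.0800, +0.0800, 0)
  M2 = (+0.0800, -0.0800, 0)
  M3 = (-0.0800, -0.0800, 0)
rvec = (-0.3295, 0.1234, -0.1926), |rvec| = θ = 0.40111 rad = 22.982°
Rodrigues: sinθ=0.39044, 1−cosθ=0.07937; R = I + sinθ·[k]× + (1−cosθ)·[k]×²:
    [+0.97419 +0.16742 +0.15143]
    [-0.20754 +0.92814 +0.30901]
    [-0.08881 -0.33246 +0.93893]
t = (0.2379, 0.0669, 0.7966) m
M0: Pc = R·M0+t = (+0.17336, +0.15775, +0.77711); u = 421.7·(+0.17336)/0.77711 + 333.0 = 427.0735, v = 799.1·(+0.15775)/0.77711 + 233.8 = 396.0184
M1: Pc = R·M1+t = (+0.32923, +0.12455, +0.76290); u = 421.7·(+0.32923)/0.76290 + 333.0 = 514.9844, v = 799.1·(+0.12455)/0.76290 + 233.8 = 364.2584
M2: Pc = R·M2+t = (+0.30244, -0.02395, +0.81609); u = 421.7·(+0.30244)/0.81609 + 333.0 = 489.2809, v = 799.1·(-0.02395)/0.81609 + 233.8 = 210.3448
M3: Pc = R·M3+t = (+0.14657, +0.00925, +0.83030); u = 421.7·(+0.14657)/0.83030 + 333.0 = 407.4419, v = 799.1·(+0.00925)/0.83030 + 233.8 = 242.7041

c0=(427.07, 396.02) c1=(514.98, 364.26) c2=(489.28, 210.34) c3=(407.44, 242.70)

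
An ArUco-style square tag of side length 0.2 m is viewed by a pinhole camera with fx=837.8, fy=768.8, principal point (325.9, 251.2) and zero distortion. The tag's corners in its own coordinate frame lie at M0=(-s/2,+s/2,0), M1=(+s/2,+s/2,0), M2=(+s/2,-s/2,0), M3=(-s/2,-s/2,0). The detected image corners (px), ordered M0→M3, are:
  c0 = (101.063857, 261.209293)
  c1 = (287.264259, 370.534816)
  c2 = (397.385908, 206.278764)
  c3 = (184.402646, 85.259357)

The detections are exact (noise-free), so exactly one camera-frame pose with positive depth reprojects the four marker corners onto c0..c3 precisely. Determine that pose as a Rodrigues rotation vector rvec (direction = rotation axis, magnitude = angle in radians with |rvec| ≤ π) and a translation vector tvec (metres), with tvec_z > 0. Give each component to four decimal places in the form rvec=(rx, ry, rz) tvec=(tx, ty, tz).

Intrinsics K: fx=837.8, fy=768.8, cx=325.9, cy=251.2
Marker side s = 0.2 m; corners in marker frame (Z=0):
  M0 = (-0.1000, +0.1000, 0)
  M1 = (+0.1000, +0.1000, 0)
  M2 = (+0.1000, -0.1000, 0)
  M3 = (-0.1000, -0.1000, 0)
Detected image corners:
  c0 = (101.063857, 261.209293) px
  c1 = (287.264259, 370.534816) px
  c2 = (397.385908, 206.278764) px
  c3 = (184.402646, 85.259357) px
Planar DLT: solve 8×8 A·h = b for H (H[2,2]=1):
  H  [+973.54990 -330.15447 +238.64860]
  H  [+554.80641 +996.31415 +235.70460]
  H  [-0.08324 +0.63060 +1.00000]
B = K⁻¹H; ‖b₁‖=1.412203, ‖b₂‖=1.412203; λ = 2/(‖b₁‖+‖b₂‖) = 0.708114, sign → tz>0 ⇒ λ=+0.708114
r₁ = λ·B[:,0] = (+0.84578,+0.53027,-0.05894); r₂ = λ·B[:,1] = (-0.45275,+0.77177,+0.44654)
r₃ = r₁×r₂ = (+0.28227,-0.35099,+0.89282); SVD([r₁ r₂ r₃]) → R = UVᵀ:
  R  [+0.84578 -0.45275 +0.28227]
  R  [+0.53027 +0.77177 -0.35099]
  R  [-0.05894 +0.44654 +0.89282]
t = (-0.07375, -0.01427, +0.70811) m
tr R = 2.510365; θ = arccos((tr R − 1)/2) = 0.714864 rad = 40.959°
axis k = ((R−Rᵀ)₃₂, (R−Rᵀ)₁₃, (R−Rᵀ)₂₁) / (2 sinθ) = (+0.608319, +0.260264, +0.749807)
rvec = θ·k = (+0.434865, +0.186053, +0.536010)

rvec=(0.4349, 0.1861, 0.5360) tvec=(-0.0737, -0.0143, 0.7081)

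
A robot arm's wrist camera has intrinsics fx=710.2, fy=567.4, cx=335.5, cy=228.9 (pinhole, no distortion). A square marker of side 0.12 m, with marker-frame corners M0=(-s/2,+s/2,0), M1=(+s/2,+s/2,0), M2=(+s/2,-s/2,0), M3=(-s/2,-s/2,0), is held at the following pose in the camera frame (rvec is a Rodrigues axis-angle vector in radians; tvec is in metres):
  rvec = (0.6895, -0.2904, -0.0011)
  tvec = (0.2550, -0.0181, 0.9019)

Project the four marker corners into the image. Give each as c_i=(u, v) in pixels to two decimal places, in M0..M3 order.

c0=(482.92, 249.84) c1=(563.66, 242.26) c2=(592.32, 183.59) c3=(505.49, 189.65)

Intrinsics K: fx=710.2, fy=567.4, cx=335.5, cy=228.9
Marker side s = 0.12 m; corners in marker frame (Z=0):
  M0 = (-0.0600, +0.0600, 0)
  M1 = (+0.0600, +0.0600, 0)
  M2 = (+0.0600, -0.0600, 0)
  M3 = (-0.0600, -0.0600, 0)
rvec = (0.6895, -0.2904, -0.0011), |rvec| = θ = 0.74816 rad = 42.866°
Rodrigues: sinθ=0.68029, 1−cosθ=0.26706; R = I + sinθ·[k]× + (1−cosθ)·[k]×²:
    [+0.95976 -0.09453 -0.26442]
    [-0.09653 +0.77318 -0.62680]
    [+0.26369 +0.62710 +0.73294]
t = (0.2550, -0.0181, 0.9019) m
M0: Pc = R·M0+t = (+0.19174, +0.03408, +0.92370); u = 710.2·(+0.19174)/0.92370 + 335.5 = 482.9231, v = 567.4·(+0.03408)/0.92370 + 228.9 = 249.8357
M1: Pc = R·M1+t = (+0.30691, +0.02250, +0.95535); u = 710.2·(+0.30691)/0.95535 + 335.5 = 563.6580, v = 567.4·(+0.02250)/0.95535 + 228.9 = 242.2624
M2: Pc = R·M2+t = (+0.31826, -0.07028, +0.88010); u = 710.2·(+0.31826)/0.88010 + 335.5 = 592.3206, v = 567.4·(-0.07028)/0.88010 + 228.9 = 183.5886
M3: Pc = R·M3+t = (+0.20309, -0.05870, +0.84845); u = 710.2·(+0.20309)/0.84845 + 335.5 = 505.4940, v = 567.4·(-0.05870)/0.84845 + 228.9 = 189.6454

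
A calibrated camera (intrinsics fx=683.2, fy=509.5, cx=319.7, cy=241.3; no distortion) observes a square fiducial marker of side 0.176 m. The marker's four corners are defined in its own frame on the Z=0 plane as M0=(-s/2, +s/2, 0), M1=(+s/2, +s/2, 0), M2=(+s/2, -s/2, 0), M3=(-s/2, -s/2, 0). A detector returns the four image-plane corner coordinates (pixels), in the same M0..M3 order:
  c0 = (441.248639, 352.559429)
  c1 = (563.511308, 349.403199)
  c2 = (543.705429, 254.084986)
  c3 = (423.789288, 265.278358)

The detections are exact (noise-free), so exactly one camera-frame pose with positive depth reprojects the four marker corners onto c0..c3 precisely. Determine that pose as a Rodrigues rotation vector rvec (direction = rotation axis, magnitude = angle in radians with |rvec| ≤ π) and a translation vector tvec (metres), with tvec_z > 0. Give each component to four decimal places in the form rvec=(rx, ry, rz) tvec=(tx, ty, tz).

rvec=(0.0056, 0.5154, -0.1485) tvec=(0.2442, 0.1229, 0.9774)

Intrinsics K: fx=683.2, fy=509.5, cx=319.7, cy=241.3
Marker side s = 0.176 m; corners in marker frame (Z=0):
  M0 = (-0.0880, +0.0880, 0)
  M1 = (+0.0880, +0.0880, 0)
  M2 = (+0.0880, -0.0880, 0)
  M3 = (-0.0880, -0.0880, 0)
Detected image corners:
  c0 = (441.248639, 352.559429) px
  c1 = (563.511308, 349.403199) px
  c2 = (543.705429, 254.084986) px
  c3 = (423.789288, 265.278358) px
Planar DLT: solve 8×8 A·h = b for H (H[2,2]=1):
  H  [+440.10305 +89.42682 +490.35822]
  H  [-194.33586 +507.73972 +305.35866]
  H  [-0.50275 -0.03275 +1.00000]
B = K⁻¹H; ‖b₁‖=1.023085, ‖b₂‖=1.023085; λ = 2/(‖b₁‖+‖b₂‖) = 0.977436, sign → tz>0 ⇒ λ=+0.977436
r₁ = λ·B[:,0] = (+0.85959,-0.14009,-0.49140); r₂ = λ·B[:,1] = (+0.14292,+0.98922,-0.03201)
r₃ = r₁×r₂ = (+0.49059,-0.04272,+0.87034); SVD([r₁ r₂ r₃]) → R = UVᵀ:
  R  [+0.85959 +0.14292 +0.49059]
  R  [-0.14009 +0.98922 -0.04272]
  R  [-0.49140 -0.03201 +0.87034]
t = (+0.24416, +0.12289, +0.97744) m
tr R = 2.719154; θ = arccos((tr R − 1)/2) = 0.536355 rad = 30.731°
axis k = ((R−Rᵀ)₃₂, (R−Rᵀ)₁₃, (R−Rᵀ)₂₁) / (2 sinθ) = (+0.010481, +0.960838, -0.276912)
rvec = θ·k = (+0.005621, +0.515350, -0.148523)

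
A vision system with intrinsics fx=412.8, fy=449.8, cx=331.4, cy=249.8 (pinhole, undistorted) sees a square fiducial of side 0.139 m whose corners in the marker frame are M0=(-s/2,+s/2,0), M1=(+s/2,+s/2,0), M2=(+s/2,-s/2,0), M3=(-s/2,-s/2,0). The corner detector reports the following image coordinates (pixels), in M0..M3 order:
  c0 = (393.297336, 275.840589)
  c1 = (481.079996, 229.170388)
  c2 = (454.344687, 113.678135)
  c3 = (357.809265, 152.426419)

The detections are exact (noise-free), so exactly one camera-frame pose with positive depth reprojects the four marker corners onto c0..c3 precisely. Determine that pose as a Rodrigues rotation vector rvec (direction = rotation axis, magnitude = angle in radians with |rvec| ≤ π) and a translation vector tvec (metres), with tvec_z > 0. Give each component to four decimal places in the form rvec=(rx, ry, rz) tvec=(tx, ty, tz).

Intrinsics K: fx=412.8, fy=449.8, cx=331.4, cy=249.8
Marker side s = 0.139 m; corners in marker frame (Z=0):
  M0 = (-0.0695, +0.0695, 0)
  M1 = (+0.0695, +0.0695, 0)
  M2 = (+0.0695, -0.0695, 0)
  M3 = (-0.0695, -0.0695, 0)
Detected image corners:
  c0 = (393.297336, 275.840589) px
  c1 = (481.079996, 229.170388) px
  c2 = (454.344687, 113.678135) px
  c3 = (357.809265, 152.426419) px
Planar DLT: solve 8×8 A·h = b for H (H[2,2]=1):
  H  [+933.40390 +418.88154 +424.19808]
  H  [-184.09007 +947.92846 +193.75773]
  H  [+0.64371 +0.46596 +1.00000]
B = K⁻¹H; ‖b₁‖=2.011251, ‖b₂‖=2.011251; λ = 2/(‖b₁‖+‖b₂‖) = 0.497203, sign → tz>0 ⇒ λ=+0.497203
r₁ = λ·B[:,0] = (+0.86731,-0.38124,+0.32005); r₂ = λ·B[:,1] = (+0.31853,+0.91916,+0.23168)
r₃ = r₁×r₂ = (-0.38251,-0.09899,+0.91864); SVD([r₁ r₂ r₃]) → R = UVᵀ:
  R  [+0.86731 +0.31853 -0.38251]
  R  [-0.38124 +0.91916 -0.09899]
  R  [+0.32005 +0.23168 +0.91864]
t = (+0.11177, -0.06195, +0.49720) m
tr R = 2.705108; θ = arccos((tr R − 1)/2) = 0.549944 rad = 31.509°
axis k = ((R−Rᵀ)₃₂, (R−Rᵀ)₁₃, (R−Rᵀ)₂₁) / (2 sinθ) = (+0.316342, -0.672127, -0.669458)
rvec = θ·k = (+0.173970, -0.369632, -0.368164)

rvec=(0.1740, -0.3696, -0.3682) tvec=(0.1118, -0.0619, 0.4972)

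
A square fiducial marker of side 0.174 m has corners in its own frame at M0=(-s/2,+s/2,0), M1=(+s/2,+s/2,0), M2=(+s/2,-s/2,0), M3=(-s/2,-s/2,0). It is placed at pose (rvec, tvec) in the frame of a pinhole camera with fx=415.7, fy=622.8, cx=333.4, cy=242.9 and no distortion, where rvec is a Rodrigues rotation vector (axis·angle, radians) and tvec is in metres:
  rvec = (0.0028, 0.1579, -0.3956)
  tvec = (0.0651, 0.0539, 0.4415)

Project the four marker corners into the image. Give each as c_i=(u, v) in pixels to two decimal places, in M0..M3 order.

Intrinsics K: fx=415.7, fy=622.8, cx=333.4, cy=242.9
Marker side s = 0.174 m; corners in marker frame (Z=0):
  M0 = (-0.0870, +0.0870, 0)
  M1 = (+0.0870, +0.0870, 0)
  M2 = (+0.0870, -0.0870, 0)
  M3 = (-0.0870, -0.0870, 0)
rvec = (0.0028, 0.1579, -0.3956), |rvec| = θ = 0.42596 rad = 24.406°
Rodrigues: sinθ=0.41319, 1−cosθ=0.08936; R = I + sinθ·[k]× + (1−cosθ)·[k]×²:
    [+0.91065 +0.38396 +0.15262]
    [-0.38353 +0.92292 -0.03348]
    [-0.15371 -0.02805 +0.98772]
t = (0.0651, 0.0539, 0.4415) m
M0: Pc = R·M0+t = (+0.01928, +0.16756, +0.45243); u = 415.7·(+0.01928)/0.45243 + 333.4 = 351.1132, v = 622.8·(+0.16756)/0.45243 + 242.9 = 473.5575
M1: Pc = R·M1+t = (+0.17773, +0.10083, +0.42569); u = 415.7·(+0.17773)/0.42569 + 333.4 = 506.9614, v = 622.8·(+0.10083)/0.42569 + 242.9 = 390.4152
M2: Pc = R·M2+t = (+0.11092, -0.05976, +0.43057); u = 415.7·(+0.11092)/0.43057 + 333.4 = 440.4916, v = 622.8·(-0.05976)/0.43057 + 242.9 = 156.4576
M3: Pc = R·M3+t = (-0.04753, +0.00697, +0.45731); u = 415.7·(-0.04753)/0.45731 + 333.4 = 290.1940, v = 622.8·(+0.00697)/0.45731 + 242.9 = 252.3958

c0=(351.11, 473.56) c1=(506.96, 390.42) c2=(440.49, 156.46) c3=(290.19, 252.40)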